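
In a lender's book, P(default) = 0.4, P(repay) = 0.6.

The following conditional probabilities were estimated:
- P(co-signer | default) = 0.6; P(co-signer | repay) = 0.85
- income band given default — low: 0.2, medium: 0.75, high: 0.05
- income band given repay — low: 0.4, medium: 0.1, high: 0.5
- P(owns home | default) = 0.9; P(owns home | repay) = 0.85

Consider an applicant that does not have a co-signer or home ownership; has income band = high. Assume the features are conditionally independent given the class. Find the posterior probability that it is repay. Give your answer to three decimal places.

0.894

default: 0.4 × (1−0.6) × 0.05 × (1−0.9) = 0.0008
repay: 0.6 × (1−0.85) × 0.5 × (1−0.85) = 0.00675
P(repay | x) = 0.00675 / 0.00755 ≈ 0.894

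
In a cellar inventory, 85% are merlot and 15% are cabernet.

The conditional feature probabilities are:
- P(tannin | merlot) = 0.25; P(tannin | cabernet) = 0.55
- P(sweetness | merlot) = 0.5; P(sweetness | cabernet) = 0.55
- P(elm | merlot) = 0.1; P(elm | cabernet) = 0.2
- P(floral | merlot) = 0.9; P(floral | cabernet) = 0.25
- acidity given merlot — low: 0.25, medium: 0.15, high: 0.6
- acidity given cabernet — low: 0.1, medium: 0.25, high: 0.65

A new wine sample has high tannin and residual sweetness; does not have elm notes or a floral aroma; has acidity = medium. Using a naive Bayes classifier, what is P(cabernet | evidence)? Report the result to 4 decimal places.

0.8259

merlot: 0.85 × 0.25 × 0.5 × (1−0.1) × (1−0.9) × 0.15 = 0.001434375
cabernet: 0.15 × 0.55 × 0.55 × (1−0.2) × (1−0.25) × 0.25 = 0.00680625
P(cabernet | x) = 0.00680625 / 0.008240625 ≈ 0.8259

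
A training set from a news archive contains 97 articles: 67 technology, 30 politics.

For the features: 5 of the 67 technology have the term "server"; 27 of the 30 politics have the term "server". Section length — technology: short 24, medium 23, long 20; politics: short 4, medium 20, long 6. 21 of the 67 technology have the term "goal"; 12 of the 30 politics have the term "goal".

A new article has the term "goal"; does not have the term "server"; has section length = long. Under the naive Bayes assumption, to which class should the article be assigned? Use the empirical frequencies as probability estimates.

technology

technology: (67/97) × (62/67) × (20/67) × (21/67) ≈ 0.0598025
politics: (30/97) × (3/30) × (6/30) × (12/30) ≈ 0.00247423
Highest score → technology.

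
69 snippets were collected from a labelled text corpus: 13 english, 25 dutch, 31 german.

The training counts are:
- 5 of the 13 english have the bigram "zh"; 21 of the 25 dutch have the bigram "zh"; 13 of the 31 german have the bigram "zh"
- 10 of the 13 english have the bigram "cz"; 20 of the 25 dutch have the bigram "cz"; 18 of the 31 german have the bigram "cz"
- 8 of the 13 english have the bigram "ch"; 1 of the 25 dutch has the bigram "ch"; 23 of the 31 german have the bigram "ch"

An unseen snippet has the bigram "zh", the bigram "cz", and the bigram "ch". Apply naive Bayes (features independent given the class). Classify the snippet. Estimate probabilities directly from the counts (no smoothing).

german

english: (13/69) × (5/13) × (10/13) × (8/13) ≈ 0.0343024
dutch: (25/69) × (21/25) × (20/25) × (1/25) ≈ 0.00973913
german: (31/69) × (13/31) × (18/31) × (23/31) ≈ 0.0811655
Highest score → german.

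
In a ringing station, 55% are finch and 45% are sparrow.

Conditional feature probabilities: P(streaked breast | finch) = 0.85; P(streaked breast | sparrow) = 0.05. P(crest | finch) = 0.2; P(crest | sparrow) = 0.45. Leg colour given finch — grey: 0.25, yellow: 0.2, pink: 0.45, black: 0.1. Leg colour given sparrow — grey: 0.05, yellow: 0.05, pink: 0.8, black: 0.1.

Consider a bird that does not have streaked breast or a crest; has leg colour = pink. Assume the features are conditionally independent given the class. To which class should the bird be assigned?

sparrow

finch: 0.55 × (1−0.85) × (1−0.2) × 0.45 = 0.0297
sparrow: 0.45 × (1−0.05) × (1−0.45) × 0.8 = 0.1881
Highest score → sparrow.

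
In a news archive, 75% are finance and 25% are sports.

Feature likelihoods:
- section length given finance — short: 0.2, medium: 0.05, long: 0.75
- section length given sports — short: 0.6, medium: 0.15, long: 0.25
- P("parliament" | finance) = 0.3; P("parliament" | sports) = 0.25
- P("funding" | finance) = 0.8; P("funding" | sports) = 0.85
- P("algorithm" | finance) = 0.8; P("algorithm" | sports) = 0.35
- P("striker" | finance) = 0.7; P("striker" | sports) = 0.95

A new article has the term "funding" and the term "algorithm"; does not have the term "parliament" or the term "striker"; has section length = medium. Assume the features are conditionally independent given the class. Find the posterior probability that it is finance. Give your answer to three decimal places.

0.923

finance: 0.75 × 0.05 × (1−0.3) × 0.8 × 0.8 × (1−0.7) = 0.00504
sports: 0.25 × 0.15 × (1−0.25) × 0.85 × 0.35 × (1−0.95) = 0.000418359375
P(finance | x) = 0.00504 / 0.005458359375 ≈ 0.923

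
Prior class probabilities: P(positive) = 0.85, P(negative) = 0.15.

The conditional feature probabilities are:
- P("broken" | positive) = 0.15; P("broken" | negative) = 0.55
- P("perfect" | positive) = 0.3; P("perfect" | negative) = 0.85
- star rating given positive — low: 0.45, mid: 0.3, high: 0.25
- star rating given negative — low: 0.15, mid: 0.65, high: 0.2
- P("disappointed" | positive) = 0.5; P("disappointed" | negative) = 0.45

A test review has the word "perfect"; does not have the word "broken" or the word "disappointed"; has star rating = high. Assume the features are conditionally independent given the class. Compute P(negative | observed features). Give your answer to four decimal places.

positive: 0.85 × (1−0.15) × 0.3 × 0.25 × (1−0.5) = 0.02709375
negative: 0.15 × (1−0.55) × 0.85 × 0.2 × (1−0.45) = 0.00631125
P(negative | x) = 0.00631125 / 0.033405 ≈ 0.1889

0.1889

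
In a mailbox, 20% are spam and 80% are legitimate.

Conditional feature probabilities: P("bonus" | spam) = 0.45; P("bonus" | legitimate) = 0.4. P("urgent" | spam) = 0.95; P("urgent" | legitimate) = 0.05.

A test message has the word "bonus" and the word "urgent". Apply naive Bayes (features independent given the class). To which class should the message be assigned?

spam

spam: 0.2 × 0.45 × 0.95 = 0.0855
legitimate: 0.8 × 0.4 × 0.05 = 0.016
Highest score → spam.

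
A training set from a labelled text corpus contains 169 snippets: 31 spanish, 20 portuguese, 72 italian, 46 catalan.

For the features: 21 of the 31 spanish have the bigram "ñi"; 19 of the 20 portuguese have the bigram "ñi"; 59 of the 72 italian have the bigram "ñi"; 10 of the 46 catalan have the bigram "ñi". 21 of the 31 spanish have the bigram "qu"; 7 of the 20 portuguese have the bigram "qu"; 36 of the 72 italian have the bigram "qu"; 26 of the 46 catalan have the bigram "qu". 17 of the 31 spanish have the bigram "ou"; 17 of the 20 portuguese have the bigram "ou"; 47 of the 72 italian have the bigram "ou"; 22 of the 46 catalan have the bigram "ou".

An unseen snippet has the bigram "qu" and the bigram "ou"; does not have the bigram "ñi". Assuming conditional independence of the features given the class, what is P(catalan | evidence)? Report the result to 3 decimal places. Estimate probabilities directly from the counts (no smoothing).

spanish: (31/169) × (10/31) × (21/31) × (17/31) ≈ 0.0219815
portuguese: (20/169) × (1/20) × (7/20) × (17/20) ≈ 0.00176036
italian: (72/169) × (13/72) × (36/72) × (47/72) ≈ 0.0251068
catalan: (46/169) × (36/46) × (26/46) × (22/46) ≈ 0.0575832
P(catalan | x) = 0.0575832 / 0.10643186 ≈ 0.541

0.541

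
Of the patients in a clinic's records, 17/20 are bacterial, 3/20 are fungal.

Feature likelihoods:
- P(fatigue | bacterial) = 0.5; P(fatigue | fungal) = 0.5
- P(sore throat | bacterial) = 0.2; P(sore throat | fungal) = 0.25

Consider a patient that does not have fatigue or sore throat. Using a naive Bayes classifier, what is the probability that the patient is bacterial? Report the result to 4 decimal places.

0.8580

bacterial: 0.85 × (1−0.5) × (1−0.2) = 0.34
fungal: 0.15 × (1−0.5) × (1−0.25) = 0.05625
P(bacterial | x) = 0.34 / 0.39625 ≈ 0.8580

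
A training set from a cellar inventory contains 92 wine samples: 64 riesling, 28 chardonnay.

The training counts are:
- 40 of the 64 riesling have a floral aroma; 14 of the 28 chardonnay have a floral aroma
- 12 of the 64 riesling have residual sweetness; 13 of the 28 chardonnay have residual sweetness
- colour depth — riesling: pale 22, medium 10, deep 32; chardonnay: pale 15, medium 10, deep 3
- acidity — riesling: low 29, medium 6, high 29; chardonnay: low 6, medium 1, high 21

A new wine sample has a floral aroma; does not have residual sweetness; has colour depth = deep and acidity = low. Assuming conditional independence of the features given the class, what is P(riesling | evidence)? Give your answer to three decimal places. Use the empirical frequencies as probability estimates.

0.977

riesling: (64/92) × (40/64) × (52/64) × (32/64) × (29/64) ≈ 0.0800357
chardonnay: (28/92) × (14/28) × (15/28) × (3/28) × (6/28) ≈ 0.00187167
P(riesling | x) = 0.0800357 / 0.08190737 ≈ 0.977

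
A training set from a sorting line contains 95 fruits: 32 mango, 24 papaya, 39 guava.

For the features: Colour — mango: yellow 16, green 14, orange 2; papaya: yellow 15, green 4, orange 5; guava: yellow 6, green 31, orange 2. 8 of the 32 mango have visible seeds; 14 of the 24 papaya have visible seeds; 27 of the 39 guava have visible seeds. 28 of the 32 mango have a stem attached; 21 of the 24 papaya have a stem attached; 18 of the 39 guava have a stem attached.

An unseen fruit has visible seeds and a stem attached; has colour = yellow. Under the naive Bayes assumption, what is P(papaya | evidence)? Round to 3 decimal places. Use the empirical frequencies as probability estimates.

mango: (32/95) × (16/32) × (8/32) × (28/32) ≈ 0.0368421
papaya: (24/95) × (15/24) × (14/24) × (21/24) ≈ 0.0805921
guava: (39/95) × (6/39) × (27/39) × (18/39) ≈ 0.0201806
P(papaya | x) = 0.0805921 / 0.1376148 ≈ 0.586

0.586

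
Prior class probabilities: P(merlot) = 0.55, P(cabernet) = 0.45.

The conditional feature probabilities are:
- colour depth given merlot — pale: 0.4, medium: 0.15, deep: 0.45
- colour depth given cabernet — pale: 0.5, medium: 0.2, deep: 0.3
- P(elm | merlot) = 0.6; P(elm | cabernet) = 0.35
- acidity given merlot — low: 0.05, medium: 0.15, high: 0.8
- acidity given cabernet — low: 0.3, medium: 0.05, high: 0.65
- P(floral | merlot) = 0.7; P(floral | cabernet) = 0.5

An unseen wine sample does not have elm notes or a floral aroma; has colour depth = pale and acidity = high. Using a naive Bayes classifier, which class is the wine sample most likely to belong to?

cabernet

merlot: 0.55 × 0.4 × (1−0.6) × 0.8 × (1−0.7) = 0.02112
cabernet: 0.45 × 0.5 × (1−0.35) × 0.65 × (1−0.5) = 0.04753125
Highest score → cabernet.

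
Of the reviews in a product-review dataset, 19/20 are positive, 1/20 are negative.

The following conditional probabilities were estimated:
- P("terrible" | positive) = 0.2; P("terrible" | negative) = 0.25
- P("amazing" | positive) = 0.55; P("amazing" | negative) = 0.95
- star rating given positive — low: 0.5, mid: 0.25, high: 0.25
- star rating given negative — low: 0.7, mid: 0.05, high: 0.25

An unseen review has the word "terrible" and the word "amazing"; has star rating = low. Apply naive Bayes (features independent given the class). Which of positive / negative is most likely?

positive

positive: 0.95 × 0.2 × 0.55 × 0.5 = 0.05225
negative: 0.05 × 0.25 × 0.95 × 0.7 = 0.0083125
Highest score → positive.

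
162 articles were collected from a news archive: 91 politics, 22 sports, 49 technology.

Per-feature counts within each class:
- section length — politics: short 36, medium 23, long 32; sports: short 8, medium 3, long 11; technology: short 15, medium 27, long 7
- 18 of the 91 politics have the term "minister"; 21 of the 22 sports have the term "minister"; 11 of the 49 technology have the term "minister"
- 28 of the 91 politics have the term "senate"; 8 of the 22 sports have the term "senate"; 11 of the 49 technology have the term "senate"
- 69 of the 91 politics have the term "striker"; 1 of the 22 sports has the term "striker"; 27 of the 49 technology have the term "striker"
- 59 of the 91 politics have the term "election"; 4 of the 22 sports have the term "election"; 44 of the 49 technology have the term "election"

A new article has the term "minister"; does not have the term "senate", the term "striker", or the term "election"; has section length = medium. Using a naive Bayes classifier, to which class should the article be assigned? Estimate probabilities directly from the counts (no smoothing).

sports

politics: (91/162) × (23/91) × (18/91) × (63/91) × (22/91) × (32/91) ≈ 0.00165285
sports: (22/162) × (3/22) × (21/22) × (14/22) × (21/22) × (18/22) ≈ 0.00878526
technology: (49/162) × (27/49) × (11/49) × (38/49) × (22/49) × (5/49) ≈ 0.00132933
Highest score → sports.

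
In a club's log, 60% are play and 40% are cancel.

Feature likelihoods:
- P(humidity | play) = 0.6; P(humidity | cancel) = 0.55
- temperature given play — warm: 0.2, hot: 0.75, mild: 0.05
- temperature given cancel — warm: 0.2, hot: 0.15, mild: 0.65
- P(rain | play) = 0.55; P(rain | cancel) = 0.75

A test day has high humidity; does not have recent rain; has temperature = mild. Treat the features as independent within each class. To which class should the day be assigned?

cancel

play: 0.6 × 0.6 × 0.05 × (1−0.55) = 0.0081
cancel: 0.4 × 0.55 × 0.65 × (1−0.75) = 0.03575
Highest score → cancel.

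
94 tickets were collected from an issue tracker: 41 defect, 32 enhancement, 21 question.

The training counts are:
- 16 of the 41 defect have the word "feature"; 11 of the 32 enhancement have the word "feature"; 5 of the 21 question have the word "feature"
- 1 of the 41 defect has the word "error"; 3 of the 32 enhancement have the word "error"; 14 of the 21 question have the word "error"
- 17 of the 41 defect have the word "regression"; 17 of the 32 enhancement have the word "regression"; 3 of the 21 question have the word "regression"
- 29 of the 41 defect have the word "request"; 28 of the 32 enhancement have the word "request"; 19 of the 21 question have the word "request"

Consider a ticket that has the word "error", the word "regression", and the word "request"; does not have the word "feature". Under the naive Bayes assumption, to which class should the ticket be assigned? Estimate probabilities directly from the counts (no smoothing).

question

defect: (41/94) × (25/41) × (1/41) × (17/41) × (29/41) ≈ 0.00190242
enhancement: (32/94) × (21/32) × (3/32) × (17/32) × (28/32) ≈ 0.00973576
question: (21/94) × (16/21) × (14/21) × (3/21) × (19/21) ≈ 0.0146669
Highest score → question.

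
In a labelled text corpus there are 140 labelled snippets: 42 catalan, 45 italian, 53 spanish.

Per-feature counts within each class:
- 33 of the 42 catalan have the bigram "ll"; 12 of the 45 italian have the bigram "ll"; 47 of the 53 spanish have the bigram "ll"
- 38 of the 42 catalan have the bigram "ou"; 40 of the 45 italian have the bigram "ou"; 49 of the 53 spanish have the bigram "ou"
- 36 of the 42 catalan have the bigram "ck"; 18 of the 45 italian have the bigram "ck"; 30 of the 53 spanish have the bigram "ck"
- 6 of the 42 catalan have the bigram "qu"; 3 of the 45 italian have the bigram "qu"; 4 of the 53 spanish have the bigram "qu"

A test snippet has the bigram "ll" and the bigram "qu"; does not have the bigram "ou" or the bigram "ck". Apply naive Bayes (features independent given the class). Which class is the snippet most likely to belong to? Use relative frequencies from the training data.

catalan: (42/140) × (33/42) × (4/42) × (6/42) × (6/42) ≈ 0.000458142
italian: (45/140) × (12/45) × (5/45) × (27/45) × (3/45) ≈ 0.000380952
spanish: (53/140) × (47/53) × (4/53) × (23/53) × (4/53) ≈ 0.000829832
Highest score → spanish.

spanish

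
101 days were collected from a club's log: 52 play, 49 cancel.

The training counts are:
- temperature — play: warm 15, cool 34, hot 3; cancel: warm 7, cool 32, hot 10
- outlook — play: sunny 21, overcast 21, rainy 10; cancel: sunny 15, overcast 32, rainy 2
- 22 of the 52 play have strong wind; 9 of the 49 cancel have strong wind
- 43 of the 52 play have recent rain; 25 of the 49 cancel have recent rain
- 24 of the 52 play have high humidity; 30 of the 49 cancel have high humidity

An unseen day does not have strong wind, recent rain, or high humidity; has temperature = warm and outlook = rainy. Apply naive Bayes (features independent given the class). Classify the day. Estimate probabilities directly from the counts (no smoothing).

play: (52/101) × (15/52) × (10/52) × (30/52) × (9/52) × (28/52) ≈ 0.0015356
cancel: (49/101) × (7/49) × (2/49) × (40/49) × (24/49) × (19/49) ≈ 0.000438578
Highest score → play.

play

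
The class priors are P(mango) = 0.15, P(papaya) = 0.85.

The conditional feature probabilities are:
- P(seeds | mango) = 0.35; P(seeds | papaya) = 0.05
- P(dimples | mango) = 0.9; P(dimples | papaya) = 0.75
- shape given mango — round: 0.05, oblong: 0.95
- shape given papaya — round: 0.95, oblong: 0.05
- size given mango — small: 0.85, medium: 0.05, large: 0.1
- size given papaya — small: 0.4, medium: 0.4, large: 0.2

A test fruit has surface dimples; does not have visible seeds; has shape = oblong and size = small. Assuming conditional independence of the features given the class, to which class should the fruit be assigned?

mango: 0.15 × (1−0.35) × 0.9 × 0.95 × 0.85 = 0.070858125
papaya: 0.85 × (1−0.05) × 0.75 × 0.05 × 0.4 = 0.0121125
Highest score → mango.

mango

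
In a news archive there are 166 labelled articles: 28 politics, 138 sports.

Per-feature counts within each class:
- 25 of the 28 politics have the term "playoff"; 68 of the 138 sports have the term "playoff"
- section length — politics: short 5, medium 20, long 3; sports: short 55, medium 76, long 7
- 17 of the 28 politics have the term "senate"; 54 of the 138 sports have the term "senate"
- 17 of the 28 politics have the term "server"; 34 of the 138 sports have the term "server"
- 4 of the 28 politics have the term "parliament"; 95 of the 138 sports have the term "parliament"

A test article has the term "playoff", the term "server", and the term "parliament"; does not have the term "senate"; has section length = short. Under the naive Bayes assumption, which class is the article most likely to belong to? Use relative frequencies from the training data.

sports

politics: (28/166) × (25/28) × (5/28) × (11/28) × (17/28) × (4/28) ≈ 0.000916371
sports: (138/166) × (68/138) × (55/138) × (84/138) × (34/138) × (95/138) ≈ 0.016855
Highest score → sports.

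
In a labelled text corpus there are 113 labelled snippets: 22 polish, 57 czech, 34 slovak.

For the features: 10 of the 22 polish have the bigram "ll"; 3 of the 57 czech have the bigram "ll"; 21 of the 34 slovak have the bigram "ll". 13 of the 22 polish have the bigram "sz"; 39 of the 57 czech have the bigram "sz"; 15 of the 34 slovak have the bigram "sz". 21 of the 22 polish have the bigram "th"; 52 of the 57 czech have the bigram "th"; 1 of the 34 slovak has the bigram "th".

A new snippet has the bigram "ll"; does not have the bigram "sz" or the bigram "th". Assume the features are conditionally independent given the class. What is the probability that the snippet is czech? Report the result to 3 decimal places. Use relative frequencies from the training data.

0.007

polish: (22/113) × (10/22) × (9/22) × (1/22) ≈ 0.00164558
czech: (57/113) × (3/57) × (18/57) × (5/57) ≈ 0.00073542
slovak: (34/113) × (21/34) × (19/34) × (33/34) ≈ 0.100798
P(czech | x) = 0.00073542 / 0.103179 ≈ 0.007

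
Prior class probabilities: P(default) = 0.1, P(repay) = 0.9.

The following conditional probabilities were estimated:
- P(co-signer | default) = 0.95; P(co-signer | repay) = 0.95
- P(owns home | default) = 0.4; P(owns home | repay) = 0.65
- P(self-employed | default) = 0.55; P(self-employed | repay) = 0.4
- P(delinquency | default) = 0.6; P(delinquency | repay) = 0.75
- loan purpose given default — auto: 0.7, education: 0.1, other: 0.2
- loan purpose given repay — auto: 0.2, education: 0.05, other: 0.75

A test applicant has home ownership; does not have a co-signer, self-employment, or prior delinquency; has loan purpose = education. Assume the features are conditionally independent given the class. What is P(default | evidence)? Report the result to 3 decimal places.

default: 0.1 × (1−0.95) × 0.4 × (1−0.55) × (1−0.6) × 0.1 = 0.000036
repay: 0.9 × (1−0.95) × 0.65 × (1−0.4) × (1−0.75) × 0.05 = 0.000219375
P(default | x) = 0.000036 / 0.000255375 ≈ 0.141

0.141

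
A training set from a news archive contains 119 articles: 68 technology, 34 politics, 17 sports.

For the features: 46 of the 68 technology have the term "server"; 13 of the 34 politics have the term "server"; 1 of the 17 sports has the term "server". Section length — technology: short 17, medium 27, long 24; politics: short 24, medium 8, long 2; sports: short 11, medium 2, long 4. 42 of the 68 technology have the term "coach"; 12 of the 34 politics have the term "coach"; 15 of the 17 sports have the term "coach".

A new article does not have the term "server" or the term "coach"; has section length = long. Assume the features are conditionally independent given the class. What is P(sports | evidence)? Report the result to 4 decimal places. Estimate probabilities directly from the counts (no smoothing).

0.1052

technology: (68/119) × (22/68) × (24/68) × (26/68) ≈ 0.0249484
politics: (34/119) × (21/34) × (2/34) × (22/34) ≈ 0.00671687
sports: (17/119) × (16/17) × (4/17) × (2/17) ≈ 0.0037219
P(sports | x) = 0.0037219 / 0.03538717 ≈ 0.1052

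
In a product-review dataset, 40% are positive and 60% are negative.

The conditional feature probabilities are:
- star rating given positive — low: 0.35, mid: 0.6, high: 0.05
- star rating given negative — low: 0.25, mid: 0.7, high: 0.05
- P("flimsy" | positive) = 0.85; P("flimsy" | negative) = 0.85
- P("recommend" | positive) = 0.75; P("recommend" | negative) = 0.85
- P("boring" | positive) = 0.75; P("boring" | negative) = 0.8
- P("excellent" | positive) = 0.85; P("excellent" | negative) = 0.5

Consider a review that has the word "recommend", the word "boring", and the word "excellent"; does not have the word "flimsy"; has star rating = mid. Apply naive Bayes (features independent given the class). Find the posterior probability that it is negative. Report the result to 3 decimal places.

0.554

positive: 0.4 × 0.6 × (1−0.85) × 0.75 × 0.75 × 0.85 = 0.0172125
negative: 0.6 × 0.7 × (1−0.85) × 0.85 × 0.8 × 0.5 = 0.02142
P(negative | x) = 0.02142 / 0.0386325 ≈ 0.554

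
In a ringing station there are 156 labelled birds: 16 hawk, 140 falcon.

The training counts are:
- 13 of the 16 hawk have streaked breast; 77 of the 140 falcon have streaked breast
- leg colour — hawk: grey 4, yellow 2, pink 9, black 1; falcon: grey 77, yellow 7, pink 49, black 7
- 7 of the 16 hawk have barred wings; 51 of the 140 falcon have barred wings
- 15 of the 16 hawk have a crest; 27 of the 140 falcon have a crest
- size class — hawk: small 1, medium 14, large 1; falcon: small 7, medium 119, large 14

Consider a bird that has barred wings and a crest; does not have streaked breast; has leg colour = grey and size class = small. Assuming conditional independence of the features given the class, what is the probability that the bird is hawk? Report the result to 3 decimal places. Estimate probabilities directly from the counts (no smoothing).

0.136

hawk: (16/156) × (3/16) × (4/16) × (7/16) × (15/16) × (1/16) ≈ 0.000123244
falcon: (140/156) × (63/140) × (77/140) × (51/140) × (27/140) × (7/140) ≈ 0.000780237
P(hawk | x) = 0.000123244 / 0.000903481 ≈ 0.136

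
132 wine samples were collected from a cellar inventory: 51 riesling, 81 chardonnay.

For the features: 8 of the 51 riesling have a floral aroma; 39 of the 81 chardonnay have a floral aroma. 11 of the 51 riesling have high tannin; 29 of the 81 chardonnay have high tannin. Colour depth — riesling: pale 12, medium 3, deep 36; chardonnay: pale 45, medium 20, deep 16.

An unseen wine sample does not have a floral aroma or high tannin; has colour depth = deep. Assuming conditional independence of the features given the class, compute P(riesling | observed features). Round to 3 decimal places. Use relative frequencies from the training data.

riesling: (51/132) × (43/51) × (40/51) × (36/51) ≈ 0.18035
chardonnay: (81/132) × (42/81) × (52/81) × (16/81) ≈ 0.0403486
P(riesling | x) = 0.18035 / 0.2206986 ≈ 0.817

0.817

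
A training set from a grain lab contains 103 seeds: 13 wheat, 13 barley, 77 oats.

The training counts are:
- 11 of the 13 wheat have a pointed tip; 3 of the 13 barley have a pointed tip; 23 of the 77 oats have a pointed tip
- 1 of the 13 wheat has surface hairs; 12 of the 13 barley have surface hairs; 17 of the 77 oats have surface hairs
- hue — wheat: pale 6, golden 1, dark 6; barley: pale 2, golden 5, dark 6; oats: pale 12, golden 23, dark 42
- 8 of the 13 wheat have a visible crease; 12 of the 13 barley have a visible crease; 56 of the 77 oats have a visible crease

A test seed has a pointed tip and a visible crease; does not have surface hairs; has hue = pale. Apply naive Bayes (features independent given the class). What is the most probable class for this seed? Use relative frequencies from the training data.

wheat: (13/103) × (11/13) × (12/13) × (6/13) × (8/13) ≈ 0.0279993
barley: (13/103) × (3/13) × (1/13) × (2/13) × (12/13) ≈ 0.000318174
oats: (77/103) × (23/77) × (60/77) × (12/77) × (56/77) ≈ 0.0197215
Highest score → wheat.

wheat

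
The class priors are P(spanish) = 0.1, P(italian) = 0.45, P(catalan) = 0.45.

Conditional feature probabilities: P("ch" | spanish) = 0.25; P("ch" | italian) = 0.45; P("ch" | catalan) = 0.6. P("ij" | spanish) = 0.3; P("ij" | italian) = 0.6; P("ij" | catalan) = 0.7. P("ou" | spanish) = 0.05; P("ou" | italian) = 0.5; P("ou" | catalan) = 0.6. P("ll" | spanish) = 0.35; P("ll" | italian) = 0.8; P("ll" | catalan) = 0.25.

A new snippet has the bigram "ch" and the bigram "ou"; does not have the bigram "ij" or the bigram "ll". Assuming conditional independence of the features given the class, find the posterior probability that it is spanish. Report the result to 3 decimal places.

spanish: 0.1 × 0.25 × (1−0.3) × 0.05 × (1−0.35) = 0.00056875
italian: 0.45 × 0.45 × (1−0.6) × 0.5 × (1−0.8) = 0.0081
catalan: 0.45 × 0.6 × (1−0.7) × 0.6 × (1−0.25) = 0.03645
P(spanish | x) = 0.00056875 / 0.04511875 ≈ 0.013

0.013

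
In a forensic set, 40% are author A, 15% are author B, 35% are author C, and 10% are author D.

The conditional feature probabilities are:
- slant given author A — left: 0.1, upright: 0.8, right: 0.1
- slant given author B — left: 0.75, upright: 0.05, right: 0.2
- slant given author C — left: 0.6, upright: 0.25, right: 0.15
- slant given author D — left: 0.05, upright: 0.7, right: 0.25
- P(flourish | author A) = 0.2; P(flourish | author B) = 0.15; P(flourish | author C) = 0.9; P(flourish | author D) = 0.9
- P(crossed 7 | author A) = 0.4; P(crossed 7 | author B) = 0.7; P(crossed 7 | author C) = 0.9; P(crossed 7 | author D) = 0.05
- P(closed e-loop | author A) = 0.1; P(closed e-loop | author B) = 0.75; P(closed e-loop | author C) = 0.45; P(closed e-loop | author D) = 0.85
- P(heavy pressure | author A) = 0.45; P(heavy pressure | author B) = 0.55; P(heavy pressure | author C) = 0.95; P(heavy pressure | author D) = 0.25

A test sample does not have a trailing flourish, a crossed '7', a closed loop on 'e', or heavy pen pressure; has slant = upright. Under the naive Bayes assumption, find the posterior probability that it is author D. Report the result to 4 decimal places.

author A: 0.4 × 0.8 × (1−0.2) × (1−0.4) × (1−0.1) × (1−0.45) = 0.076032
author B: 0.15 × 0.05 × (1−0.15) × (1−0.7) × (1−0.75) × (1−0.55) = 0.00021515625
author C: 0.35 × 0.25 × (1−0.9) × (1−0.9) × (1−0.45) × (1−0.95) = 0.0000240625
author D: 0.1 × 0.7 × (1−0.9) × (1−0.05) × (1−0.85) × (1−0.25) = 0.000748125
P(author D | x) = 0.000748125 / 0.07701934375 ≈ 0.0097

0.0097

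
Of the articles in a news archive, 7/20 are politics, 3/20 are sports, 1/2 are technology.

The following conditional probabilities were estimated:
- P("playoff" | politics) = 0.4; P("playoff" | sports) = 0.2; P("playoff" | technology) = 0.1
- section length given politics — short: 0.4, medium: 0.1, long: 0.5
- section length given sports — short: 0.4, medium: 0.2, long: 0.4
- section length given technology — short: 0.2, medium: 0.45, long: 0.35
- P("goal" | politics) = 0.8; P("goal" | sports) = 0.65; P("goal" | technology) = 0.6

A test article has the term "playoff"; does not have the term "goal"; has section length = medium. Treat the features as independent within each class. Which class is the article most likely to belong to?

technology

politics: 0.35 × 0.4 × 0.1 × (1−0.8) = 0.0028
sports: 0.15 × 0.2 × 0.2 × (1−0.65) = 0.0021
technology: 0.5 × 0.1 × 0.45 × (1−0.6) = 0.009
Highest score → technology.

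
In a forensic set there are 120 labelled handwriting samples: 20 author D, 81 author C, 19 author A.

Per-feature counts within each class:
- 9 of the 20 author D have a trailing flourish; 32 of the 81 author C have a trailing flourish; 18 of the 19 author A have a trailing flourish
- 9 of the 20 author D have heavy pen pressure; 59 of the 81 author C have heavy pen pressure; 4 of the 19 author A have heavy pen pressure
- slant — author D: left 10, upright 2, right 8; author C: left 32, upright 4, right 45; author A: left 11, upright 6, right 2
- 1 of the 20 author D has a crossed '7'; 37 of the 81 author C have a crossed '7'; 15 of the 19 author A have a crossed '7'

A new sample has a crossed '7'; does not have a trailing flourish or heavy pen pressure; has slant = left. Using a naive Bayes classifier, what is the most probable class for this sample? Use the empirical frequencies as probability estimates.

author D: (20/120) × (11/20) × (11/20) × (10/20) × (1/20) ≈ 0.00126042
author C: (81/120) × (49/81) × (22/81) × (32/81) × (37/81) ≈ 0.020014
author A: (19/120) × (1/19) × (15/19) × (11/19) × (15/19) ≈ 0.003007
Highest score → author C.

author C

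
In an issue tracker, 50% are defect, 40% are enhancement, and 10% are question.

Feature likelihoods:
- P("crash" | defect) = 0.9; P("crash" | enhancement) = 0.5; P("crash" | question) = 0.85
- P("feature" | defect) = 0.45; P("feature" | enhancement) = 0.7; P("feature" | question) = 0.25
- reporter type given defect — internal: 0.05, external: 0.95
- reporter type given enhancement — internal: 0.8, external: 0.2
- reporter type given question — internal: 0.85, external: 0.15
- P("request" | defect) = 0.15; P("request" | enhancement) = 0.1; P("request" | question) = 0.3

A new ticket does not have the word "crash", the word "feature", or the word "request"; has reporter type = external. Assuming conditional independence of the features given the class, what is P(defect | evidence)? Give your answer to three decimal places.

0.650

defect: 0.5 × (1−0.9) × (1−0.45) × 0.95 × (1−0.15) = 0.02220625
enhancement: 0.4 × (1−0.5) × (1−0.7) × 0.2 × (1−0.1) = 0.0108
question: 0.1 × (1−0.85) × (1−0.25) × 0.15 × (1−0.3) = 0.00118125
P(defect | x) = 0.02220625 / 0.0341875 ≈ 0.650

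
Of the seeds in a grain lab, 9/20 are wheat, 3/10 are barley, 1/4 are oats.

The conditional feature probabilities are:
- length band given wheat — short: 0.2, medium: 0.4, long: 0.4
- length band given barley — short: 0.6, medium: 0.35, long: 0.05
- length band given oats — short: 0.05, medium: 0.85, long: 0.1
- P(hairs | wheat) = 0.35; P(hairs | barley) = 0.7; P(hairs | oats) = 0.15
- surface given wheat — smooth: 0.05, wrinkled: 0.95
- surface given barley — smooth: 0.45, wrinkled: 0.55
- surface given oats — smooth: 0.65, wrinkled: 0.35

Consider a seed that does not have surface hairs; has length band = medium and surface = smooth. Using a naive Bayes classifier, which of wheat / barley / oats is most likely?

oats

wheat: 0.45 × 0.4 × (1−0.35) × 0.05 = 0.00585
barley: 0.3 × 0.35 × (1−0.7) × 0.45 = 0.014175
oats: 0.25 × 0.85 × (1−0.15) × 0.65 = 0.11740625
Highest score → oats.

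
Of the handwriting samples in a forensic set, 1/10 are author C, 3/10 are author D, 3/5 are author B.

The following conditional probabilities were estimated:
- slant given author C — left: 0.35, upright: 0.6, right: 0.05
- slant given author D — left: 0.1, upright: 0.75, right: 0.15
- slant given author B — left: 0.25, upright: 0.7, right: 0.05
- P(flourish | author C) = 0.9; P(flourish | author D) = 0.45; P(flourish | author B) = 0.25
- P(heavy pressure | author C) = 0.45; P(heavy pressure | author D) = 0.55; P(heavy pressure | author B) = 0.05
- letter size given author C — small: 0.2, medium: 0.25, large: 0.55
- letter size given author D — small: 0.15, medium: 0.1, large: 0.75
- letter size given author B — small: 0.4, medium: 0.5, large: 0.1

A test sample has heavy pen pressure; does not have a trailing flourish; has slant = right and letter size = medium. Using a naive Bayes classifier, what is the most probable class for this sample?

author D

author C: 0.1 × 0.05 × (1−0.9) × 0.45 × 0.25 = 0.00005625
author D: 0.3 × 0.15 × (1−0.45) × 0.55 × 0.1 = 0.00136125
author B: 0.6 × 0.05 × (1−0.25) × 0.05 × 0.5 = 0.0005625
Highest score → author D.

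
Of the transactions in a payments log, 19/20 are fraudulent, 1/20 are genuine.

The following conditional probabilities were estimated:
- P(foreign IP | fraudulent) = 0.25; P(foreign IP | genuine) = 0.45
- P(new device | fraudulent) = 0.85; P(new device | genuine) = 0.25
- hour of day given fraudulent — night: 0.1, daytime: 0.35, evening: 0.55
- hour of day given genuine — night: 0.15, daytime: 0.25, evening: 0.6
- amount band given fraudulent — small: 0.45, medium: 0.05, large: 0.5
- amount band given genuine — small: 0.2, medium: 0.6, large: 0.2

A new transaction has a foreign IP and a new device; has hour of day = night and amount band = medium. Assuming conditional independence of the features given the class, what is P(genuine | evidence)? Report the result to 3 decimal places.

0.334

fraudulent: 0.95 × 0.25 × 0.85 × 0.1 × 0.05 = 0.001009375
genuine: 0.05 × 0.45 × 0.25 × 0.15 × 0.6 = 0.00050625
P(genuine | x) = 0.00050625 / 0.001515625 ≈ 0.334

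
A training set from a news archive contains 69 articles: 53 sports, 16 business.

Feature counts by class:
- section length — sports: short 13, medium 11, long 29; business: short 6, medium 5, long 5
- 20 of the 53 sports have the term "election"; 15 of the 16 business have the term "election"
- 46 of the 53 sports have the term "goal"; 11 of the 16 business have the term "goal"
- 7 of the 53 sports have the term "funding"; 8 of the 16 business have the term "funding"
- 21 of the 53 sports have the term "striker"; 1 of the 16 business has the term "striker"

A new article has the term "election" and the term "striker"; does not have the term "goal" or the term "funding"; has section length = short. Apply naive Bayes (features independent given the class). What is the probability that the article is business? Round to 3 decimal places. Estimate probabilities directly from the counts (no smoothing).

0.198

sports: (53/69) × (13/53) × (20/53) × (7/53) × (46/53) × (21/53) ≈ 0.00322921
business: (16/69) × (6/16) × (15/16) × (5/16) × (8/16) × (1/16) ≈ 0.000796111
P(business | x) = 0.000796111 / 0.004025321 ≈ 0.198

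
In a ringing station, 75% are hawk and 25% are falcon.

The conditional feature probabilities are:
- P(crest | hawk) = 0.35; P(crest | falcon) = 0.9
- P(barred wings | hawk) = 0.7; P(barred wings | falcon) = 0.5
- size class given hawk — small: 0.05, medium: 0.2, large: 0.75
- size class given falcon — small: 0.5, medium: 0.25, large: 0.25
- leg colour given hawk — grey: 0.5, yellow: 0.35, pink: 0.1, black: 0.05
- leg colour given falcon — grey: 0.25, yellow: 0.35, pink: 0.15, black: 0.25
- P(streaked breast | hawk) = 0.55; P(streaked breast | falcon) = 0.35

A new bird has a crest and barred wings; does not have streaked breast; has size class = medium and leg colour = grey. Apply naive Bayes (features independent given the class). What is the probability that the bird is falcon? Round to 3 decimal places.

0.356

hawk: 0.75 × 0.35 × 0.7 × 0.2 × 0.5 × (1−0.55) = 0.00826875
falcon: 0.25 × 0.9 × 0.5 × 0.25 × 0.25 × (1−0.35) = 0.0045703125
P(falcon | x) = 0.0045703125 / 0.0128390625 ≈ 0.356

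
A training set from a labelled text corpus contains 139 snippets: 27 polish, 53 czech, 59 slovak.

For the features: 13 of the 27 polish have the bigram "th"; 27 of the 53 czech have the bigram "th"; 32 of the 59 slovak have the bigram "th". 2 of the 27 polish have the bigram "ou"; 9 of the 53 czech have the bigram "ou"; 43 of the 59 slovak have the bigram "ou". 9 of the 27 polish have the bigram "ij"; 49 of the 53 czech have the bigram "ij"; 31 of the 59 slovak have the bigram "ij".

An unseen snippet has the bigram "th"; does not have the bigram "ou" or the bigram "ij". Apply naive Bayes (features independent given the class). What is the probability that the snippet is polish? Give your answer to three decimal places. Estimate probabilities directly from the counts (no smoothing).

0.580

polish: (27/139) × (13/27) × (25/27) × (18/27) ≈ 0.0577316
czech: (53/139) × (27/53) × (44/53) × (4/53) ≈ 0.0121705
slovak: (59/139) × (32/59) × (16/59) × (28/59) ≈ 0.0296285
P(polish | x) = 0.0577316 / 0.0995306 ≈ 0.580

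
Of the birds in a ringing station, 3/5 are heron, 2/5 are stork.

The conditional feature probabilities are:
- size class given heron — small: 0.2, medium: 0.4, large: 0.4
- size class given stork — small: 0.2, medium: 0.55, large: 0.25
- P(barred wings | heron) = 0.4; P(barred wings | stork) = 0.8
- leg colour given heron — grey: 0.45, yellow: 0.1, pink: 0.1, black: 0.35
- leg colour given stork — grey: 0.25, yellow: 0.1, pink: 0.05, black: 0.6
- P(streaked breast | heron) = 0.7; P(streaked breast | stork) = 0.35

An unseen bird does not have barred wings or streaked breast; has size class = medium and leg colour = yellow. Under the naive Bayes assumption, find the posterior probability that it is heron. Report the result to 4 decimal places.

heron: 0.6 × 0.4 × (1−0.4) × 0.1 × (1−0.7) = 0.00432
stork: 0.4 × 0.55 × (1−0.8) × 0.1 × (1−0.35) = 0.00286
P(heron | x) = 0.00432 / 0.00718 ≈ 0.6017

0.6017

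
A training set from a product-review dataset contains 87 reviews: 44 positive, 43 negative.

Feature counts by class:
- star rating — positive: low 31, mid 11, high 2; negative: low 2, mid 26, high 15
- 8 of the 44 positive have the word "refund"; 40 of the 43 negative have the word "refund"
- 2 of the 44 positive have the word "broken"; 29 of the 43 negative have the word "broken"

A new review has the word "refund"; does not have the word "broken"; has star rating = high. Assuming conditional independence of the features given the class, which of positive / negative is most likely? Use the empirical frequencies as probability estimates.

negative

positive: (44/87) × (2/44) × (8/44) × (42/44) ≈ 0.00398974
negative: (43/87) × (15/43) × (40/43) × (14/43) ≈ 0.0522183
Highest score → negative.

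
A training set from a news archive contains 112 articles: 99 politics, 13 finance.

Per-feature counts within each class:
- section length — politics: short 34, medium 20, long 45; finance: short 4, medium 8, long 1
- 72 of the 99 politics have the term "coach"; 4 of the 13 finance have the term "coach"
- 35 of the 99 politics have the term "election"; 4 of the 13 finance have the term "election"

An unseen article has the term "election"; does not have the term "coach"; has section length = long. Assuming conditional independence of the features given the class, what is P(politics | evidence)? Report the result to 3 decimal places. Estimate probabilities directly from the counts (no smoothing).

0.953

politics: (99/112) × (45/99) × (27/99) × (35/99) ≈ 0.0387397
finance: (13/112) × (1/13) × (9/13) × (4/13) ≈ 0.00190194
P(politics | x) = 0.0387397 / 0.04064164 ≈ 0.953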